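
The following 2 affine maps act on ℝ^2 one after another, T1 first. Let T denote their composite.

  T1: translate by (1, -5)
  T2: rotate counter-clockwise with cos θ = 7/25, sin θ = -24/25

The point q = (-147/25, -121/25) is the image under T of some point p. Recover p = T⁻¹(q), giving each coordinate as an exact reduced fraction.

T1 = [1 0 1; 0 1 -5; 0 0 1]
T2·T1 = [7/25 24/25 -113/25; -24/25 7/25 -59/25; 0 0 1]
det M = 1; M⁻¹ = [7/25 -24/25 -1; 24/25 7/25 5; 0 0 1]
M⁻¹ · (-147/25, -121/25)ᵀ = (2, -2)ᵀ

p = (2, -2)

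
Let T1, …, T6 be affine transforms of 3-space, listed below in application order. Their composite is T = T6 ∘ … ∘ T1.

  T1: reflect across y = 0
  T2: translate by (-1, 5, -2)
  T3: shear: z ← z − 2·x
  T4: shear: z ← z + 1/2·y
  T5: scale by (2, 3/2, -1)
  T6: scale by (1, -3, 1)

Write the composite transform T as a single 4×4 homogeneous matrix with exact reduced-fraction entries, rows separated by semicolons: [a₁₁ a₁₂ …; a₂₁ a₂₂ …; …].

T1 = [1 0 0 0; 0 -1 0 0; 0 0 1 0; 0 0 0 1]
T2·T1 = [1 0 0 -1; 0 -1 0 5; 0 0 1 -2; 0 0 0 1]
T3·…·T1 = [1 0 0 -1; 0 -1 0 5; -2 0 1 0; 0 0 0 1]
T4·…·T1 = [1 0 0 -1; 0 -1 0 5; -2 -1/2 1 5/2; 0 0 0 1]
T5·…·T1 = [2 0 0 -2; 0 -3/2 0 15/2; 2 1/2 -1 -5/2; 0 0 0 1]
T6·…·T1 = [2 0 0 -2; 0 9/2 0 -45/2; 2 1/2 -1 -5/2; 0 0 0 1]

T = [2 0 0 -2; 0 9/2 0 -45/2; 2 1/2 -1 -5/2; 0 0 0 1]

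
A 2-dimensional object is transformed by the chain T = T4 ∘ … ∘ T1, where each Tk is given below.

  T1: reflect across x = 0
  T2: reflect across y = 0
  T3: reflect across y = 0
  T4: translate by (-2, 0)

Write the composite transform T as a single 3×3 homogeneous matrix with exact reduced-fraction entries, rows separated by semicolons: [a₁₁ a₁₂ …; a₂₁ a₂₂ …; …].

T1 = [-1 0 0; 0 1 0; 0 0 1]
T2·T1 = [-1 0 0; 0 -1 0; 0 0 1]
T3·…·T1 = [-1 0 0; 0 1 0; 0 0 1]
T4·…·T1 = [-1 0 -2; 0 1 0; 0 0 1]

T = [-1 0 -2; 0 1 0; 0 0 1]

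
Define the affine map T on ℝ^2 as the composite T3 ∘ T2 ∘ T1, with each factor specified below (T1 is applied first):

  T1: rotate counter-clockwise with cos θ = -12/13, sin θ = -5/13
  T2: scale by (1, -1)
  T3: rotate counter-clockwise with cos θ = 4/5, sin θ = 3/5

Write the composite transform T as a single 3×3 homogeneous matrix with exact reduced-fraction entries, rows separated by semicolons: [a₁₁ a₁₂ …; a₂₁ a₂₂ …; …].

T1 = [-12/13 5/13 0; -5/13 -12/13 0; 0 0 1]
T2·T1 = [-12/13 5/13 0; 5/13 12/13 0; 0 0 1]
T3·…·T1 = [-63/65 -16/65 0; -16/65 63/65 0; 0 0 1]

T = [-63/65 -16/65 0; -16/65 63/65 0; 0 0 1]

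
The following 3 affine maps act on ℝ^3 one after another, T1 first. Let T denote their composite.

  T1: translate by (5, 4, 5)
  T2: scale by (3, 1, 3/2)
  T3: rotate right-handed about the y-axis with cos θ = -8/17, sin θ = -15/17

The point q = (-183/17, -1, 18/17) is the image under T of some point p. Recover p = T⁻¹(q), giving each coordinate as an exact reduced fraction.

p = (-3, -5, 1)

T1 = [1 0 0 5; 0 1 0 4; 0 0 1 5; 0 0 0 1]
T2·T1 = [3 0 0 15; 0 1 0 4; 0 0 3/2 15/2; 0 0 0 1]
T3·…·T1 = [-24/17 0 -45/34 -465/34; 0 1 0 4; 45/17 0 -12/17 165/17; 0 0 0 1]
det M = 9/2; M⁻¹ = [-8/51 0 5/17 -5; 0 1 0 -4; -10/17 0 -16/51 -5; 0 0 0 1]
M⁻¹ · (-183/17, -1, 18/17)ᵀ = (-3, -5, 1)ᵀ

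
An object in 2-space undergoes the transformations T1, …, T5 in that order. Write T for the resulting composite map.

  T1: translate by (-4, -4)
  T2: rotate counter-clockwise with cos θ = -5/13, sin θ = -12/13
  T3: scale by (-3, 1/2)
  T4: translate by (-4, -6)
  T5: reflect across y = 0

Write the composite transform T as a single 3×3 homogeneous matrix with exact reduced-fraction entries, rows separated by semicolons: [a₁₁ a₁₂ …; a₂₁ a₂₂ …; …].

T = [15/13 -36/13 32/13; 6/13 5/26 44/13; 0 0 1]

T1 = [1 0 -4; 0 1 -4; 0 0 1]
T2·T1 = [-5/13 12/13 -28/13; -12/13 -5/13 68/13; 0 0 1]
T3·…·T1 = [15/13 -36/13 84/13; -6/13 -5/26 34/13; 0 0 1]
T4·…·T1 = [15/13 -36/13 32/13; -6/13 -5/26 -44/13; 0 0 1]
T5·…·T1 = [15/13 -36/13 32/13; 6/13 5/26 44/13; 0 0 1]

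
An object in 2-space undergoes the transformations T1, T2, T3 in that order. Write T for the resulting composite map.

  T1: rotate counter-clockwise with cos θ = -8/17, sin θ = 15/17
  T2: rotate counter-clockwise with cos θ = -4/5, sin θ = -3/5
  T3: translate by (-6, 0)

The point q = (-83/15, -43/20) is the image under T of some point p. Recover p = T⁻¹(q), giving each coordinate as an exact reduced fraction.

p = (4/3, -7/4)

T1 = [-8/17 -15/17 0; 15/17 -8/17 0; 0 0 1]
T2·T1 = [77/85 36/85 0; -36/85 77/85 0; 0 0 1]
T3·…·T1 = [77/85 36/85 -6; -36/85 77/85 0; 0 0 1]
det M = 1; M⁻¹ = [77/85 -36/85 462/85; 36/85 77/85 216/85; 0 0 1]
M⁻¹ · (-83/15, -43/20)ᵀ = (4/3, -7/4)ᵀ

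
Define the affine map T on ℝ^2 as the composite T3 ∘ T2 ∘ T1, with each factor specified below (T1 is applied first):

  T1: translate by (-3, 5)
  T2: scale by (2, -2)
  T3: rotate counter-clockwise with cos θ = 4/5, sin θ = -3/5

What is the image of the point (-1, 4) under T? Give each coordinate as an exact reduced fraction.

T1 translate by (-3, 5): (-1, 4) → (-4, 9)
T2 scale by (2, -2): (-4, 9) → (-8, -18)
T3 rotate counter-clockwise with cos θ = 4/5, sin θ = -3/5: (-8, -18) → (-86/5, -48/5)

T(p) = (-86/5, -48/5)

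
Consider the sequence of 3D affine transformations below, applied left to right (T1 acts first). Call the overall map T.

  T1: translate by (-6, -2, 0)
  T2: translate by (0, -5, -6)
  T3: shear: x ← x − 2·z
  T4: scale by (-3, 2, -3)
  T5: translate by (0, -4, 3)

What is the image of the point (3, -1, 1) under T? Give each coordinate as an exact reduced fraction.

T(p) = (-21, -20, 18)

T1 translate by (-6, -2, 0): (3, -1, 1) → (-3, -3, 1)
T2 translate by (0, -5, -6): (-3, -3, 1) → (-3, -8, -5)
T3 shear: x ← x − 2·z: (-3, -8, -5) → (7, -8, -5)
T4 scale by (-3, 2, -3): (7, -8, -5) → (-21, -16, 15)
T5 translate by (0, -4, 3): (-21, -16, 15) → (-21, -20, 18)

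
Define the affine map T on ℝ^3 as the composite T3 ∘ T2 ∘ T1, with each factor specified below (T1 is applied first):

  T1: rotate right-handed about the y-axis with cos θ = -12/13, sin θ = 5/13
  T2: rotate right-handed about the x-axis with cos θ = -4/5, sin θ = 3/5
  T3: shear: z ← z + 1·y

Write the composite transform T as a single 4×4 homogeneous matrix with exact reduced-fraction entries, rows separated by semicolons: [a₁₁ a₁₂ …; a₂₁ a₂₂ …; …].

T1 = [-12/13 0 5/13 0; 0 1 0 0; -5/13 0 -12/13 0; 0 0 0 1]
T2·T1 = [-12/13 0 5/13 0; 3/13 -4/5 36/65 0; 4/13 3/5 48/65 0; 0 0 0 1]
T3·…·T1 = [-12/13 0 5/13 0; 3/13 -4/5 36/65 0; 7/13 -1/5 84/65 0; 0 0 0 1]

T = [-12/13 0 5/13 0; 3/13 -4/5 36/65 0; 7/13 -1/5 84/65 0; 0 0 0 1]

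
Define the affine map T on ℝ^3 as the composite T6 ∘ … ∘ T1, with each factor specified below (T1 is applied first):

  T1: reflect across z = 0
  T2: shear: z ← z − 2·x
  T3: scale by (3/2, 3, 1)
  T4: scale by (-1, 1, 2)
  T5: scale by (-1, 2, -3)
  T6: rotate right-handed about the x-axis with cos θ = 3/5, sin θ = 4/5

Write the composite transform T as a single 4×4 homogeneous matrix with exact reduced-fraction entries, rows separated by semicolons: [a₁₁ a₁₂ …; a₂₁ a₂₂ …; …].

T1 = [1 0 0 0; 0 1 0 0; 0 0 -1 0; 0 0 0 1]
T2·T1 = [1 0 0 0; 0 1 0 0; -2 0 -1 0; 0 0 0 1]
T3·…·T1 = [3/2 0 0 0; 0 3 0 0; -2 0 -1 0; 0 0 0 1]
T4·…·T1 = [-3/2 0 0 0; 0 3 0 0; -4 0 -2 0; 0 0 0 1]
T5·…·T1 = [3/2 0 0 0; 0 6 0 0; 12 0 6 0; 0 0 0 1]
T6·…·T1 = [3/2 0 0 0; -48/5 18/5 -24/5 0; 36/5 24/5 18/5 0; 0 0 0 1]

T = [3/2 0 0 0; -48/5 18/5 -24/5 0; 36/5 24/5 18/5 0; 0 0 0 1]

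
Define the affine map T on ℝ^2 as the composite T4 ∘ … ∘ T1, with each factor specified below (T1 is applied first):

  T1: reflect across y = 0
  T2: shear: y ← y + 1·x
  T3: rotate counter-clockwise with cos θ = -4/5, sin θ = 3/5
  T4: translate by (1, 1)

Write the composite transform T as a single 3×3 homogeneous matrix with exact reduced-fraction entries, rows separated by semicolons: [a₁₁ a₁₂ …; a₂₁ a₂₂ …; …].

T1 = [1 0 0; 0 -1 0; 0 0 1]
T2·T1 = [1 0 0; 1 -1 0; 0 0 1]
T3·…·T1 = [-7/5 3/5 0; -1/5 4/5 0; 0 0 1]
T4·…·T1 = [-7/5 3/5 1; -1/5 4/5 1; 0 0 1]

T = [-7/5 3/5 1; -1/5 4/5 1; 0 0 1]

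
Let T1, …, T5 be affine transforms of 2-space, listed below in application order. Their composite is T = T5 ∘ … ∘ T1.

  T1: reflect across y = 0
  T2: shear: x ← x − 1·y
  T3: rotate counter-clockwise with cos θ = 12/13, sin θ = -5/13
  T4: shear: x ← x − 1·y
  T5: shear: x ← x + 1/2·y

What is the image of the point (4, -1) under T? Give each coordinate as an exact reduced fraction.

T1 reflect across y = 0: (4, -1) → (4, 1)
T2 shear: x ← x − 1·y: (4, 1) → (3, 1)
T3 rotate counter-clockwise with cos θ = 12/13, sin θ = -5/13: (3, 1) → (41/13, -3/13)
T4 shear: x ← x − 1·y: (41/13, -3/13) → (44/13, -3/13)
T5 shear: x ← x + 1/2·y: (44/13, -3/13) → (85/26, -3/13)

T(p) = (85/26, -3/13)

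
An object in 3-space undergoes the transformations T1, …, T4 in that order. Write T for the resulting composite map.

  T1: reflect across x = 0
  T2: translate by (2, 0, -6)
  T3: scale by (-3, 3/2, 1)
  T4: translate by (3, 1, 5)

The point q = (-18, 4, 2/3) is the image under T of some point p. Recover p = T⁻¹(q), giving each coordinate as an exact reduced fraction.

p = (-5, 2, 5/3)

T1 = [-1 0 0 0; 0 1 0 0; 0 0 1 0; 0 0 0 1]
T2·T1 = [-1 0 0 2; 0 1 0 0; 0 0 1 -6; 0 0 0 1]
T3·…·T1 = [3 0 0 -6; 0 3/2 0 0; 0 0 1 -6; 0 0 0 1]
T4·…·T1 = [3 0 0 -3; 0 3/2 0 1; 0 0 1 -1; 0 0 0 1]
det M = 9/2; M⁻¹ = [1/3 0 0 1; 0 2/3 0 -2/3; 0 0 1 1; 0 0 0 1]
M⁻¹ · (-18, 4, 2/3)ᵀ = (-5, 2, 5/3)ᵀ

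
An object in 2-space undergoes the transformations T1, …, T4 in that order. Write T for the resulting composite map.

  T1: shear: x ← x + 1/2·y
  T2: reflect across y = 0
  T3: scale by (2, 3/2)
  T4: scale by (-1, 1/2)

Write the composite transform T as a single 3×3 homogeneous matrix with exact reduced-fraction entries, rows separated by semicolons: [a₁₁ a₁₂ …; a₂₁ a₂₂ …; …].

T = [-2 -1 0; 0 -3/4 0; 0 0 1]

T1 = [1 1/2 0; 0 1 0; 0 0 1]
T2·T1 = [1 1/2 0; 0 -1 0; 0 0 1]
T3·…·T1 = [2 1 0; 0 -3/2 0; 0 0 1]
T4·…·T1 = [-2 -1 0; 0 -3/4 0; 0 0 1]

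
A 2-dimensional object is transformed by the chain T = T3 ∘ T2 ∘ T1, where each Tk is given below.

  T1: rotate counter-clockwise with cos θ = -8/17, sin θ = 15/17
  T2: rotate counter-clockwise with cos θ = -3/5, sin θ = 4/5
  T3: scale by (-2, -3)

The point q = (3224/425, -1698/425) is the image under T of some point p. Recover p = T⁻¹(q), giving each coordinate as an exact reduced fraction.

p = (2/5, -4)

T1 = [-8/17 -15/17 0; 15/17 -8/17 0; 0 0 1]
T2·T1 = [-36/85 77/85 0; -77/85 -36/85 0; 0 0 1]
T3·…·T1 = [72/85 -154/85 0; 231/85 108/85 0; 0 0 1]
det M = 6; M⁻¹ = [18/85 77/255 0; -77/170 12/85 0; 0 0 1]
M⁻¹ · (3224/425, -1698/425)ᵀ = (2/5, -4)ᵀ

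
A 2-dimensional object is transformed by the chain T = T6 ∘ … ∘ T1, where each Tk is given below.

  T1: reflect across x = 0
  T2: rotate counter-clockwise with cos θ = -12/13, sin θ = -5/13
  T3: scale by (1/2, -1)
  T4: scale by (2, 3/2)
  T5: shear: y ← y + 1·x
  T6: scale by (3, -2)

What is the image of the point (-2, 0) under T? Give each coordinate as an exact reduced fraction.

T1 reflect across x = 0: (-2, 0) → (2, 0)
T2 rotate counter-clockwise with cos θ = -12/13, sin θ = -5/13: (2, 0) → (-24/13, -10/13)
T3 scale by (1/2, -1): (-24/13, -10/13) → (-12/13, 10/13)
T4 scale by (2, 3/2): (-12/13, 10/13) → (-24/13, 15/13)
T5 shear: y ← y + 1·x: (-24/13, 15/13) → (-24/13, -9/13)
T6 scale by (3, -2): (-24/13, -9/13) → (-72/13, 18/13)

T(p) = (-72/13, 18/13)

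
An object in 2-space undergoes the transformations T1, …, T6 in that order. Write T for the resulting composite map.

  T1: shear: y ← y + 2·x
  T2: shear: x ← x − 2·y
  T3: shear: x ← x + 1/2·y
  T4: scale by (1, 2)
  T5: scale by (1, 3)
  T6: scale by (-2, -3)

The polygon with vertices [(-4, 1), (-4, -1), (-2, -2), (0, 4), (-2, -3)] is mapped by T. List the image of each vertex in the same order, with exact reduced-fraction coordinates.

T1 shear: y ← y + 2·x: (-4, 1) → (-4, -7); (-4, -1) → (-4, -9); (-2, -2) → (-2, -6); (0, 4) → (0, 4); (-2, -3) → (-2, -7)
T2 shear: x ← x − 2·y: (-4, -7) → (10, -7); (-4, -9) → (14, -9); (-2, -6) → (10, -6); (0, 4) → (-8, 4); (-2, -7) → (12, -7)
T3 shear: x ← x + 1/2·y: (10, -7) → (13/2, -7); (14, -9) → (19/2, -9); (10, -6) → (7, -6); (-8, 4) → (-6, 4); (12, -7) → (17/2, -7)
T4 scale by (1, 2): (13/2, -7) → (13/2, -14); (19/2, -9) → (19/2, -18); (7, -6) → (7, -12); (-6, 4) → (-6, 8); (17/2, -7) → (17/2, -14)
T5 scale by (1, 3): (13/2, -14) → (13/2, -42); (19/2, -18) → (19/2, -54); (7, -12) → (7, -36); (-6, 8) → (-6, 24); (17/2, -14) → (17/2, -42)
T6 scale by (-2, -3): (13/2, -42) → (-13, 126); (19/2, -54) → (-19, 162); (7, -36) → (-14, 108); (-6, 24) → (12, -72); (17/2, -42) → (-17, 126)

image vertices: (-13, 126), (-19, 162), (-14, 108), (12, -72), (-17, 126)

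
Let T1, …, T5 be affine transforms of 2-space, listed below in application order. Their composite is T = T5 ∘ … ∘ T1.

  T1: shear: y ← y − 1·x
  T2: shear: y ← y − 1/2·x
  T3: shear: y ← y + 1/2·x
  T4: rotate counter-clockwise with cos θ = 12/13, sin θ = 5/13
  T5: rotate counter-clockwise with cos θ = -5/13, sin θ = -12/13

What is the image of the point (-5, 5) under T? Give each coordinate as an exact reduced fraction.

T1 shear: y ← y − 1·x: (-5, 5) → (-5, 10)
T2 shear: y ← y − 1/2·x: (-5, 10) → (-5, 25/2)
T3 shear: y ← y + 1/2·x: (-5, 25/2) → (-5, 10)
T4 rotate counter-clockwise with cos θ = 12/13, sin θ = 5/13: (-5, 10) → (-110/13, 95/13)
T5 rotate counter-clockwise with cos θ = -5/13, sin θ = -12/13: (-110/13, 95/13) → (10, 5)

T(p) = (10, 5)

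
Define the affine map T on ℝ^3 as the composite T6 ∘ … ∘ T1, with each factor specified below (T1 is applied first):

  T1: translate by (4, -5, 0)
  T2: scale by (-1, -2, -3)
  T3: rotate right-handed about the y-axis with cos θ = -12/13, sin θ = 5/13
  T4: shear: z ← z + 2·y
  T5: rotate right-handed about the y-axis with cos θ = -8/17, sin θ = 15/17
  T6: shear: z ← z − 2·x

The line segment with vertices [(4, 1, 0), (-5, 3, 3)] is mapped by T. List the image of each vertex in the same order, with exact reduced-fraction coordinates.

image vertices: (2952/221, 8, -9328/221), (3561/221, 4, -7923/221)

T1 translate by (4, -5, 0): (4, 1, 0) → (8, -4, 0); (-5, 3, 3) → (-1, -2, 3)
T2 scale by (-1, -2, -3): (8, -4, 0) → (-8, 8, 0); (-1, -2, 3) → (1, 4, -9)
T3 rotate right-handed about the y-axis with cos θ = -12/13, sin θ = 5/13: (-8, 8, 0) → (96/13, 8, 40/13); (1, 4, -9) → (-57/13, 4, 103/13)
T4 shear: z ← z + 2·y: (96/13, 8, 40/13) → (96/13, 8, 248/13); (-57/13, 4, 103/13) → (-57/13, 4, 207/13)
T5 rotate right-handed about the y-axis with cos θ = -8/17, sin θ = 15/17: (96/13, 8, 248/13) → (2952/221, 8, -3424/221); (-57/13, 4, 207/13) → (3561/221, 4, -801/221)
T6 shear: z ← z − 2·x: (2952/221, 8, -3424/221) → (2952/221, 8, -9328/221); (3561/221, 4, -801/221) → (3561/221, 4, -7923/221)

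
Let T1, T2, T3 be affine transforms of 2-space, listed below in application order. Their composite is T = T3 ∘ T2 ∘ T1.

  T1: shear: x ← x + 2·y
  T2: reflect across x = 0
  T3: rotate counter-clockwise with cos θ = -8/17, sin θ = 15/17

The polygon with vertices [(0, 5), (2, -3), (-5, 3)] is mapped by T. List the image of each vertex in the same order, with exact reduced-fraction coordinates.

T1 shear: x ← x + 2·y: (0, 5) → (10, 5); (2, -3) → (-4, -3); (-5, 3) → (1, 3)
T2 reflect across x = 0: (10, 5) → (-10, 5); (-4, -3) → (4, -3); (1, 3) → (-1, 3)
T3 rotate counter-clockwise with cos θ = -8/17, sin θ = 15/17: (-10, 5) → (5/17, -190/17); (4, -3) → (13/17, 84/17); (-1, 3) → (-37/17, -39/17)

image vertices: (5/17, -190/17), (13/17, 84/17), (-37/17, -39/17)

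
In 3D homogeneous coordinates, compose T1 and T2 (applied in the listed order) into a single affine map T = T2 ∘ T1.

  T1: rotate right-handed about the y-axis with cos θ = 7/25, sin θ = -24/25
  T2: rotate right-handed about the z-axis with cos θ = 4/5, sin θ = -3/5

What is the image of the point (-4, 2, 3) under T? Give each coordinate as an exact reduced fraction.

T(p) = (-2, 4, -3)

T1 rotate right-handed about the y-axis with cos θ = 7/25, sin θ = -24/25: (-4, 2, 3) → (-4, 2, -3)
T2 rotate right-handed about the z-axis with cos θ = 4/5, sin θ = -3/5: (-4, 2, -3) → (-2, 4, -3)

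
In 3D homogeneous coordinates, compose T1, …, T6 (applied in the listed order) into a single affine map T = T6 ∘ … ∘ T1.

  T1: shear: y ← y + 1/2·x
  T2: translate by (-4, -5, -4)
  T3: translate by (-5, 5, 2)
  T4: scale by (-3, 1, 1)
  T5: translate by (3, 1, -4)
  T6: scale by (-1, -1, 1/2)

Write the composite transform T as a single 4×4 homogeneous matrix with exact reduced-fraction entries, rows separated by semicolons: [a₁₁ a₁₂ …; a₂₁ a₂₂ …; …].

T1 = [1 0 0 0; 1/2 1 0 0; 0 0 1 0; 0 0 0 1]
T2·T1 = [1 0 0 -4; 1/2 1 0 -5; 0 0 1 -4; 0 0 0 1]
T3·…·T1 = [1 0 0 -9; 1/2 1 0 0; 0 0 1 -2; 0 0 0 1]
T4·…·T1 = [-3 0 0 27; 1/2 1 0 0; 0 0 1 -2; 0 0 0 1]
T5·…·T1 = [-3 0 0 30; 1/2 1 0 1; 0 0 1 -6; 0 0 0 1]
T6·…·T1 = [3 0 0 -30; -1/2 -1 0 -1; 0 0 1/2 -3; 0 0 0 1]

T = [3 0 0 -30; -1/2 -1 0 -1; 0 0 1/2 -3; 0 0 0 1]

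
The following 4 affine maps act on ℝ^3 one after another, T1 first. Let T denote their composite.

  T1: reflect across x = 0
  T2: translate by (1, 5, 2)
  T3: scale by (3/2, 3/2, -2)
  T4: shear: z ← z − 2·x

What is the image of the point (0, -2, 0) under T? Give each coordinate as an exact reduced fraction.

T1 reflect across x = 0: (0, -2, 0) → (0, -2, 0)
T2 translate by (1, 5, 2): (0, -2, 0) → (1, 3, 2)
T3 scale by (3/2, 3/2, -2): (1, 3, 2) → (3/2, 9/2, -4)
T4 shear: z ← z − 2·x: (3/2, 9/2, -4) → (3/2, 9/2, -7)

T(p) = (3/2, 9/2, -7)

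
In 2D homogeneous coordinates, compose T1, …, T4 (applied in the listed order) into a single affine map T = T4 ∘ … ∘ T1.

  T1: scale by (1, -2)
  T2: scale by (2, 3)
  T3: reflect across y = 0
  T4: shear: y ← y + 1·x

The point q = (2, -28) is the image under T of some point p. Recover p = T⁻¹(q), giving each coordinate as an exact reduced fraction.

p = (1, -5)

T1 = [1 0 0; 0 -2 0; 0 0 1]
T2·T1 = [2 0 0; 0 -6 0; 0 0 1]
T3·…·T1 = [2 0 0; 0 6 0; 0 0 1]
T4·…·T1 = [2 0 0; 2 6 0; 0 0 1]
det M = 12; M⁻¹ = [1/2 0 0; -1/6 1/6 0; 0 0 1]
M⁻¹ · (2, -28)ᵀ = (1, -5)ᵀ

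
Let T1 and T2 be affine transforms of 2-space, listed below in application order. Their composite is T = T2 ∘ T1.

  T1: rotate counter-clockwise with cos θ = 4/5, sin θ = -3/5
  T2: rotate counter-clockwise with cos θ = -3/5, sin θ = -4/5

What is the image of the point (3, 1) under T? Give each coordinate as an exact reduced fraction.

T(p) = (-13/5, -9/5)

T1 rotate counter-clockwise with cos θ = 4/5, sin θ = -3/5: (3, 1) → (3, -1)
T2 rotate counter-clockwise with cos θ = -3/5, sin θ = -4/5: (3, -1) → (-13/5, -9/5)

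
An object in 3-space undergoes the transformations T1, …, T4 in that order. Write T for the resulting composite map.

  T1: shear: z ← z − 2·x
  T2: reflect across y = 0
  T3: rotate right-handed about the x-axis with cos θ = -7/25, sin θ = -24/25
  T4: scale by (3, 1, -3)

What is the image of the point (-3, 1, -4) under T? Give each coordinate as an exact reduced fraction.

T(p) = (-9, 11/5, -6/5)

T1 shear: z ← z − 2·x: (-3, 1, -4) → (-3, 1, 2)
T2 reflect across y = 0: (-3, 1, 2) → (-3, -1, 2)
T3 rotate right-handed about the x-axis with cos θ = -7/25, sin θ = -24/25: (-3, -1, 2) → (-3, 11/5, 2/5)
T4 scale by (3, 1, -3): (-3, 11/5, 2/5) → (-9, 11/5, -6/5)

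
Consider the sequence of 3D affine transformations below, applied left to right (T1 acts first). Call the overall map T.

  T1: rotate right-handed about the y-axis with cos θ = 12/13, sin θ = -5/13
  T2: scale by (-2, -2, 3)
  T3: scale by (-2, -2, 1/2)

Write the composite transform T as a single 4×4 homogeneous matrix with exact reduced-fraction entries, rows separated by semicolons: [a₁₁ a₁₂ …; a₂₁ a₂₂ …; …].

T1 = [12/13 0 -5/13 0; 0 1 0 0; 5/13 0 12/13 0; 0 0 0 1]
T2·T1 = [-24/13 0 10/13 0; 0 -2 0 0; 15/13 0 36/13 0; 0 0 0 1]
T3·…·T1 = [48/13 0 -20/13 0; 0 4 0 0; 15/26 0 18/13 0; 0 0 0 1]

T = [48/13 0 -20/13 0; 0 4 0 0; 15/26 0 18/13 0; 0 0 0 1]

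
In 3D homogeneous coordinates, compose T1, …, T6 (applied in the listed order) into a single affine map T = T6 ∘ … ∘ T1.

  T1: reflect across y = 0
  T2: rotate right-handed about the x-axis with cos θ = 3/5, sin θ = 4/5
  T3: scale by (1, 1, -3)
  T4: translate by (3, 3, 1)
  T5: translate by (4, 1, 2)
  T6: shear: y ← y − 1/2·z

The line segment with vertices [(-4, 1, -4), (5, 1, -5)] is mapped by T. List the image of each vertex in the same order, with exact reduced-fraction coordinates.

T1 reflect across y = 0: (-4, 1, -4) → (-4, -1, -4); (5, 1, -5) → (5, -1, -5)
T2 rotate right-handed about the x-axis with cos θ = 3/5, sin θ = 4/5: (-4, -1, -4) → (-4, 13/5, -16/5); (5, -1, -5) → (5, 17/5, -19/5)
T3 scale by (1, 1, -3): (-4, 13/5, -16/5) → (-4, 13/5, 48/5); (5, 17/5, -19/5) → (5, 17/5, 57/5)
T4 translate by (3, 3, 1): (-4, 13/5, 48/5) → (-1, 28/5, 53/5); (5, 17/5, 57/5) → (8, 32/5, 62/5)
T5 translate by (4, 1, 2): (-1, 28/5, 53/5) → (3, 33/5, 63/5); (8, 32/5, 62/5) → (12, 37/5, 72/5)
T6 shear: y ← y − 1/2·z: (3, 33/5, 63/5) → (3, 3/10, 63/5); (12, 37/5, 72/5) → (12, 1/5, 72/5)

image vertices: (3, 3/10, 63/5), (12, 1/5, 72/5)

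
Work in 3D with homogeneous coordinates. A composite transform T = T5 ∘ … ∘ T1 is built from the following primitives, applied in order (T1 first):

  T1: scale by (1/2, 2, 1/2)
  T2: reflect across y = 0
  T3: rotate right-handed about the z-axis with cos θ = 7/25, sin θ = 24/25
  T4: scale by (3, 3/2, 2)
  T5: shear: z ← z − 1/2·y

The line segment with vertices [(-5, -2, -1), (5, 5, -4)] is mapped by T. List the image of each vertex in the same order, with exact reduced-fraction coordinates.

image vertices: (-681/50, -48/25, -1/25), (309/10, -3/5, -37/10)

T1 scale by (1/2, 2, 1/2): (-5, -2, -1) → (-5/2, -4, -1/2); (5, 5, -4) → (5/2, 10, -2)
T2 reflect across y = 0: (-5/2, -4, -1/2) → (-5/2, 4, -1/2); (5/2, 10, -2) → (5/2, -10, -2)
T3 rotate right-handed about the z-axis with cos θ = 7/25, sin θ = 24/25: (-5/2, 4, -1/2) → (-227/50, -32/25, -1/2); (5/2, -10, -2) → (103/10, -2/5, -2)
T4 scale by (3, 3/2, 2): (-227/50, -32/25, -1/2) → (-681/50, -48/25, -1); (103/10, -2/5, -2) → (309/10, -3/5, -4)
T5 shear: z ← z − 1/2·y: (-681/50, -48/25, -1) → (-681/50, -48/25, -1/25); (309/10, -3/5, -4) → (309/10, -3/5, -37/10)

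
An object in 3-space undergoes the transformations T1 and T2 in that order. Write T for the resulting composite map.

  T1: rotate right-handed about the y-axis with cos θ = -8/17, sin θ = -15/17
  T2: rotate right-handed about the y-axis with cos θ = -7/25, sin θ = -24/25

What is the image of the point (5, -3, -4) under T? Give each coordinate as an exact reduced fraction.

T1 rotate right-handed about the y-axis with cos θ = -8/17, sin θ = -15/17: (5, -3, -4) → (20/17, -3, 107/17)
T2 rotate right-handed about the y-axis with cos θ = -7/25, sin θ = -24/25: (20/17, -3, 107/17) → (-2708/425, -3, -269/425)

T(p) = (-2708/425, -3, -269/425)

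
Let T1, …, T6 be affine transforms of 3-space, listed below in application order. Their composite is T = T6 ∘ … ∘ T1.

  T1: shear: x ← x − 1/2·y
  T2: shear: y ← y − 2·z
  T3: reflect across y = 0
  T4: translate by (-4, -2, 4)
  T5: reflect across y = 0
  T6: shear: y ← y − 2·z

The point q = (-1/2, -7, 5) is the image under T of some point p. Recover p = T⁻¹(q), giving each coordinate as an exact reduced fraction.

p = (5, 3, 1)

T1 = [1 -1/2 0 0; 0 1 0 0; 0 0 1 0; 0 0 0 1]
T2·T1 = [1 -1/2 0 0; 0 1 -2 0; 0 0 1 0; 0 0 0 1]
T3·…·T1 = [1 -1/2 0 0; 0 -1 2 0; 0 0 1 0; 0 0 0 1]
T4·…·T1 = [1 -1/2 0 -4; 0 -1 2 -2; 0 0 1 4; 0 0 0 1]
T5·…·T1 = [1 -1/2 0 -4; 0 1 -2 2; 0 0 1 4; 0 0 0 1]
T6·…·T1 = [1 -1/2 0 -4; 0 1 -4 -6; 0 0 1 4; 0 0 0 1]
det M = 1; M⁻¹ = [1 1/2 2 -1; 0 1 4 -10; 0 0 1 -4; 0 0 0 1]
M⁻¹ · (-1/2, -7, 5)ᵀ = (5, 3, 1)ᵀ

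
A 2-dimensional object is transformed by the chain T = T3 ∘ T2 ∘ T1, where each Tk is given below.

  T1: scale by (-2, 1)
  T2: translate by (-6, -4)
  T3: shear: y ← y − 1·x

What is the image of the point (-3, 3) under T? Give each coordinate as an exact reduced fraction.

T(p) = (0, -1)

T1 scale by (-2, 1): (-3, 3) → (6, 3)
T2 translate by (-6, -4): (6, 3) → (0, -1)
T3 shear: y ← y − 1·x: (0, -1) → (0, -1)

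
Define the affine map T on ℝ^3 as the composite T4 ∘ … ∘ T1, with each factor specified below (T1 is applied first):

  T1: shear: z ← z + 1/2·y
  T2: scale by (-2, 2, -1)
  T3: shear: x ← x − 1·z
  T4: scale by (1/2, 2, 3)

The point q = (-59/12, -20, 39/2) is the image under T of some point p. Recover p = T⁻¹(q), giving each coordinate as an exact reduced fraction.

p = (5/3, -5, -4)

T1 = [1 0 0 0; 0 1 0 0; 0 1/2 1 0; 0 0 0 1]
T2·T1 = [-2 0 0 0; 0 2 0 0; 0 -1/2 -1 0; 0 0 0 1]
T3·…·T1 = [-2 1/2 1 0; 0 2 0 0; 0 -1/2 -1 0; 0 0 0 1]
T4·…·T1 = [-1 1/4 1/2 0; 0 4 0 0; 0 -3/2 -3 0; 0 0 0 1]
det M = 12; M⁻¹ = [-1 0 -1/6 0; 0 1/4 0 0; 0 -1/8 -1/3 0; 0 0 0 1]
M⁻¹ · (-59/12, -20, 39/2)ᵀ = (5/3, -5, -4)ᵀ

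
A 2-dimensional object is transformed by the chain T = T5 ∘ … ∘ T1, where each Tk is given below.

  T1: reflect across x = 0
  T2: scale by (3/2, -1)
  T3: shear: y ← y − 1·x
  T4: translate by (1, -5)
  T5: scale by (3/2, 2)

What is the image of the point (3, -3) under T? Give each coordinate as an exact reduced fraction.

T(p) = (-21/4, 5)

T1 reflect across x = 0: (3, -3) → (-3, -3)
T2 scale by (3/2, -1): (-3, -3) → (-9/2, 3)
T3 shear: y ← y − 1·x: (-9/2, 3) → (-9/2, 15/2)
T4 translate by (1, -5): (-9/2, 15/2) → (-7/2, 5/2)
T5 scale by (3/2, 2): (-7/2, 5/2) → (-21/4, 5)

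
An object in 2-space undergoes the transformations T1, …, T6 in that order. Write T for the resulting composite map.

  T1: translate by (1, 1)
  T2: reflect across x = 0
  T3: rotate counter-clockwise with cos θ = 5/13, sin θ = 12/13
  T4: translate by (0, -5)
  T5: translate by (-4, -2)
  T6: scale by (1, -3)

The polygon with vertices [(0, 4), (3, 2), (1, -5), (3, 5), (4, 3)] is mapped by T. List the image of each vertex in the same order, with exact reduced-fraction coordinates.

T1 translate by (1, 1): (0, 4) → (1, 5); (3, 2) → (4, 3); (1, -5) → (2, -4); (3, 5) → (4, 6); (4, 3) → (5, 4)
T2 reflect across x = 0: (1, 5) → (-1, 5); (4, 3) → (-4, 3); (2, -4) → (-2, -4); (4, 6) → (-4, 6); (5, 4) → (-5, 4)
T3 rotate counter-clockwise with cos θ = 5/13, sin θ = 12/13: (-1, 5) → (-5, 1); (-4, 3) → (-56/13, -33/13); (-2, -4) → (38/13, -44/13); (-4, 6) → (-92/13, -18/13); (-5, 4) → (-73/13, -40/13)
T4 translate by (0, -5): (-5, 1) → (-5, -4); (-56/13, -33/13) → (-56/13, -98/13); (38/13, -44/13) → (38/13, -109/13); (-92/13, -18/13) → (-92/13, -83/13); (-73/13, -40/13) → (-73/13, -105/13)
T5 translate by (-4, -2): (-5, -4) → (-9, -6); (-56/13, -98/13) → (-108/13, -124/13); (38/13, -109/13) → (-14/13, -135/13); (-92/13, -83/13) → (-144/13, -109/13); (-73/13, -105/13) → (-125/13, -131/13)
T6 scale by (1, -3): (-9, -6) → (-9, 18); (-108/13, -124/13) → (-108/13, 372/13); (-14/13, -135/13) → (-14/13, 405/13); (-144/13, -109/13) → (-144/13, 327/13); (-125/13, -131/13) → (-125/13, 393/13)

image vertices: (-9, 18), (-108/13, 372/13), (-14/13, 405/13), (-144/13, 327/13), (-125/13, 393/13)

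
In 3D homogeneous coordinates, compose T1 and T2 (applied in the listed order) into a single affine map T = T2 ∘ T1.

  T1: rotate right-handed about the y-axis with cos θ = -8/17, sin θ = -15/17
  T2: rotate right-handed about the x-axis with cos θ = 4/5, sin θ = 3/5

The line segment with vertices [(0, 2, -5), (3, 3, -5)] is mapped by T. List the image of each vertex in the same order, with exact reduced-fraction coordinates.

T1 rotate right-handed about the y-axis with cos θ = -8/17, sin θ = -15/17: (0, 2, -5) → (75/17, 2, 40/17); (3, 3, -5) → (3, 3, 5)
T2 rotate right-handed about the x-axis with cos θ = 4/5, sin θ = 3/5: (75/17, 2, 40/17) → (75/17, 16/85, 262/85); (3, 3, 5) → (3, -3/5, 29/5)

image vertices: (75/17, 16/85, 262/85), (3, -3/5, 29/5)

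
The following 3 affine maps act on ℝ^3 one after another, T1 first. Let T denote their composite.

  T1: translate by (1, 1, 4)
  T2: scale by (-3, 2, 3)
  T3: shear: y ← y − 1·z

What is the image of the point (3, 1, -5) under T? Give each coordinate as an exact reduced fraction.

T1 translate by (1, 1, 4): (3, 1, -5) → (4, 2, -1)
T2 scale by (-3, 2, 3): (4, 2, -1) → (-12, 4, -3)
T3 shear: y ← y − 1·z: (-12, 4, -3) → (-12, 7, -3)

T(p) = (-12, 7, -3)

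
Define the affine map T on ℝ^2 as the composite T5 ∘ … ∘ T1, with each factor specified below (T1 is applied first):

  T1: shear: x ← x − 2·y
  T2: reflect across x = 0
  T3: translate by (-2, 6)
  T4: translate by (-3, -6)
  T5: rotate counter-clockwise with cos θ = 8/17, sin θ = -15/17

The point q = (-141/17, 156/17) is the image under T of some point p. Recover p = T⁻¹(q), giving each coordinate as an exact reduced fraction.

p = (1, -3)

T1 = [1 -2 0; 0 1 0; 0 0 1]
T2·T1 = [-1 2 0; 0 1 0; 0 0 1]
T3·…·T1 = [-1 2 -2; 0 1 6; 0 0 1]
T4·…·T1 = [-1 2 -5; 0 1 0; 0 0 1]
T5·…·T1 = [-8/17 31/17 -40/17; 15/17 -22/17 75/17; 0 0 1]
det M = -1; M⁻¹ = [22/17 31/17 -5; 15/17 8/17 0; 0 0 1]
M⁻¹ · (-141/17, 156/17)ᵀ = (1, -3)ᵀ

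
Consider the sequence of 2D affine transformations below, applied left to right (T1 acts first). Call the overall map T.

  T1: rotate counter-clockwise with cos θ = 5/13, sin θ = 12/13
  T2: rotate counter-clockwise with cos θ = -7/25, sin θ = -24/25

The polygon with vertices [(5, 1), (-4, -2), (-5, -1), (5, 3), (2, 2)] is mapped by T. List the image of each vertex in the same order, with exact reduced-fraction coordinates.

T1 rotate counter-clockwise with cos θ = 5/13, sin θ = 12/13: (5, 1) → (1, 5); (-4, -2) → (4/13, -58/13); (-5, -1) → (-1, -5); (5, 3) → (-11/13, 75/13); (2, 2) → (-14/13, 34/13)
T2 rotate counter-clockwise with cos θ = -7/25, sin θ = -24/25: (1, 5) → (113/25, -59/25); (4/13, -58/13) → (-284/65, 62/65); (-1, -5) → (-113/25, 59/25); (-11/13, 75/13) → (1877/325, -261/325); (-14/13, 34/13) → (914/325, 98/325)

image vertices: (113/25, -59/25), (-284/65, 62/65), (-113/25, 59/25), (1877/325, -261/325), (914/325, 98/325)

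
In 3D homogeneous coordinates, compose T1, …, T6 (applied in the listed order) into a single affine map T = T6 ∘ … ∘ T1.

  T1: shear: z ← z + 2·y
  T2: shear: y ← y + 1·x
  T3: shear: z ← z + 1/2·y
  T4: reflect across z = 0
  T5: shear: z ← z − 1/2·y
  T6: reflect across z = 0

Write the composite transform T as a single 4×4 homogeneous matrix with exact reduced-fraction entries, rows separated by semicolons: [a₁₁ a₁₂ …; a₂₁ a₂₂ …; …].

T = [1 0 0 0; 1 1 0 0; 1 3 1 0; 0 0 0 1]

T1 = [1 0 0 0; 0 1 0 0; 0 2 1 0; 0 0 0 1]
T2·T1 = [1 0 0 0; 1 1 0 0; 0 2 1 0; 0 0 0 1]
T3·…·T1 = [1 0 0 0; 1 1 0 0; 1/2 5/2 1 0; 0 0 0 1]
T4·…·T1 = [1 0 0 0; 1 1 0 0; -1/2 -5/2 -1 0; 0 0 0 1]
T5·…·T1 = [1 0 0 0; 1 1 0 0; -1 -3 -1 0; 0 0 0 1]
T6·…·T1 = [1 0 0 0; 1 1 0 0; 1 3 1 0; 0 0 0 1]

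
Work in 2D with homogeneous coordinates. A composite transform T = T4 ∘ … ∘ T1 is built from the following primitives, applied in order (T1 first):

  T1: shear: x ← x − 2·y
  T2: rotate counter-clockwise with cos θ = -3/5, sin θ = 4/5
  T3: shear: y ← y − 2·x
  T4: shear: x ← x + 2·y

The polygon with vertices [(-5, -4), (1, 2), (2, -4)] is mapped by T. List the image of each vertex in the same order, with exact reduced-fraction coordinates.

T1 shear: x ← x − 2·y: (-5, -4) → (3, -4); (1, 2) → (-3, 2); (2, -4) → (10, -4)
T2 rotate counter-clockwise with cos θ = -3/5, sin θ = 4/5: (3, -4) → (7/5, 24/5); (-3, 2) → (1/5, -18/5); (10, -4) → (-14/5, 52/5)
T3 shear: y ← y − 2·x: (7/5, 24/5) → (7/5, 2); (1/5, -18/5) → (1/5, -4); (-14/5, 52/5) → (-14/5, 16)
T4 shear: x ← x + 2·y: (7/5, 2) → (27/5, 2); (1/5, -4) → (-39/5, -4); (-14/5, 16) → (146/5, 16)

image vertices: (27/5, 2), (-39/5, -4), (146/5, 16)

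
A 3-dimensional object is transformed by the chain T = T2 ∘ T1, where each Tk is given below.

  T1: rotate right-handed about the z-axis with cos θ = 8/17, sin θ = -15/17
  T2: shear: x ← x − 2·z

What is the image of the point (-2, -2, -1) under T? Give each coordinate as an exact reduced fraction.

T(p) = (-12/17, 14/17, -1)

T1 rotate right-handed about the z-axis with cos θ = 8/17, sin θ = -15/17: (-2, -2, -1) → (-46/17, 14/17, -1)
T2 shear: x ← x − 2·z: (-46/17, 14/17, -1) → (-12/17, 14/17, -1)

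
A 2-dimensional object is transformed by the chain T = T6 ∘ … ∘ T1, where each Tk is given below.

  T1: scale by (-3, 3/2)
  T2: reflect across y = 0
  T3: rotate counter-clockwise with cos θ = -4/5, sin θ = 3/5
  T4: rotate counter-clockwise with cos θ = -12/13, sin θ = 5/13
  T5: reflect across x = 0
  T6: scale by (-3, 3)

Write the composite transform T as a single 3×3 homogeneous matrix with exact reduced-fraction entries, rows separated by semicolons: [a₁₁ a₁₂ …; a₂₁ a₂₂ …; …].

T = [-297/65 -252/65 0; 504/65 -297/130 0; 0 0 1]

T1 = [-3 0 0; 0 3/2 0; 0 0 1]
T2·T1 = [-3 0 0; 0 -3/2 0; 0 0 1]
T3·…·T1 = [12/5 9/10 0; -9/5 6/5 0; 0 0 1]
T4·…·T1 = [-99/65 -84/65 0; 168/65 -99/130 0; 0 0 1]
T5·…·T1 = [99/65 84/65 0; 168/65 -99/130 0; 0 0 1]
T6·…·T1 = [-297/65 -252/65 0; 504/65 -297/130 0; 0 0 1]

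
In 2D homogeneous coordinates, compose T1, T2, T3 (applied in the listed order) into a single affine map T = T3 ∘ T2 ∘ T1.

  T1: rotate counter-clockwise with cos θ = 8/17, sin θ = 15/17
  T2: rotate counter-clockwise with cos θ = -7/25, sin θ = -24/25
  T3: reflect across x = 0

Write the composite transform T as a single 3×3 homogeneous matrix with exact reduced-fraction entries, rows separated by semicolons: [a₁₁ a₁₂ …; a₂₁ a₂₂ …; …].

T1 = [8/17 -15/17 0; 15/17 8/17 0; 0 0 1]
T2·T1 = [304/425 297/425 0; -297/425 304/425 0; 0 0 1]
T3·…·T1 = [-304/425 -297/425 0; -297/425 304/425 0; 0 0 1]

T = [-304/425 -297/425 0; -297/425 304/425 0; 0 0 1]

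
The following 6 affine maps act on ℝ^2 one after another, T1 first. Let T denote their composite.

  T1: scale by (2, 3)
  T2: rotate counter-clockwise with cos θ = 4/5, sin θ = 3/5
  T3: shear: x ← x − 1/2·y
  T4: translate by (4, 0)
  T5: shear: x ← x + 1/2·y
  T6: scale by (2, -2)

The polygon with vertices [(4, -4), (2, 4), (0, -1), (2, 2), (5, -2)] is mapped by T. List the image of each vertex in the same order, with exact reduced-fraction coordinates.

T1 scale by (2, 3): (4, -4) → (8, -12); (2, 4) → (4, 12); (0, -1) → (0, -3); (2, 2) → (4, 6); (5, -2) → (10, -6)
T2 rotate counter-clockwise with cos θ = 4/5, sin θ = 3/5: (8, -12) → (68/5, -24/5); (4, 12) → (-4, 12); (0, -3) → (9/5, -12/5); (4, 6) → (-2/5, 36/5); (10, -6) → (58/5, 6/5)
T3 shear: x ← x − 1/2·y: (68/5, -24/5) → (16, -24/5); (-4, 12) → (-10, 12); (9/5, -12/5) → (3, -12/5); (-2/5, 36/5) → (-4, 36/5); (58/5, 6/5) → (11, 6/5)
T4 translate by (4, 0): (16, -24/5) → (20, -24/5); (-10, 12) → (-6, 12); (3, -12/5) → (7, -12/5); (-4, 36/5) → (0, 36/5); (11, 6/5) → (15, 6/5)
T5 shear: x ← x + 1/2·y: (20, -24/5) → (88/5, -24/5); (-6, 12) → (0, 12); (7, -12/5) → (29/5, -12/5); (0, 36/5) → (18/5, 36/5); (15, 6/5) → (78/5, 6/5)
T6 scale by (2, -2): (88/5, -24/5) → (176/5, 48/5); (0, 12) → (0, -24); (29/5, -12/5) → (58/5, 24/5); (18/5, 36/5) → (36/5, -72/5); (78/5, 6/5) → (156/5, -12/5)

image vertices: (176/5, 48/5), (0, -24), (58/5, 24/5), (36/5, -72/5), (156/5, -12/5)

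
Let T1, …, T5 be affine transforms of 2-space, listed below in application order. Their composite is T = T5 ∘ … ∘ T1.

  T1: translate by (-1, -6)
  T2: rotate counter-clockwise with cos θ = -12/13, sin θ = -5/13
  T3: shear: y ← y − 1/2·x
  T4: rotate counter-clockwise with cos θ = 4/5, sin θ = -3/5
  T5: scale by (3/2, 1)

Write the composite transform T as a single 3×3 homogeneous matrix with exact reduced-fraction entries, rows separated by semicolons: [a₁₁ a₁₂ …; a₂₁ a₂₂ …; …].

T1 = [1 0 -1; 0 1 -6; 0 0 1]
T2·T1 = [-12/13 5/13 -18/13; -5/13 -12/13 77/13; 0 0 1]
T3·…·T1 = [-12/13 5/13 -18/13; 1/13 -29/26 86/13; 0 0 1]
T4·…·T1 = [-9/13 -47/130 186/65; 8/13 -73/65 398/65; 0 0 1]
T5·…·T1 = [-27/26 -141/260 279/65; 8/13 -73/65 398/65; 0 0 1]

T = [-27/26 -141/260 279/65; 8/13 -73/65 398/65; 0 0 1]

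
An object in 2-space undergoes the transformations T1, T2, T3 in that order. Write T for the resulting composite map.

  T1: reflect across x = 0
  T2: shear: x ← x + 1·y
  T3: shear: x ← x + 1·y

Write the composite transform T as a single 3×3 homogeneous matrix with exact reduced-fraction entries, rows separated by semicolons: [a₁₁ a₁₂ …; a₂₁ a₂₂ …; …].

T = [-1 2 0; 0 1 0; 0 0 1]

T1 = [-1 0 0; 0 1 0; 0 0 1]
T2·T1 = [-1 1 0; 0 1 0; 0 0 1]
T3·…·T1 = [-1 2 0; 0 1 0; 0 0 1]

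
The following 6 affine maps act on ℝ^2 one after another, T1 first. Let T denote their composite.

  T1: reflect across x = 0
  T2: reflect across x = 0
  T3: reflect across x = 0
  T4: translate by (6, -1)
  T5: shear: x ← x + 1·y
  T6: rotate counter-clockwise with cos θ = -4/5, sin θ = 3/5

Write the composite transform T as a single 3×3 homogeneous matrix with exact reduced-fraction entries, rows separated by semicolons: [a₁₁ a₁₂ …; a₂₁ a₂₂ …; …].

T = [4/5 -7/5 -17/5; -3/5 -1/5 19/5; 0 0 1]

T1 = [-1 0 0; 0 1 0; 0 0 1]
T2·T1 = [1 0 0; 0 1 0; 0 0 1]
T3·…·T1 = [-1 0 0; 0 1 0; 0 0 1]
T4·…·T1 = [-1 0 6; 0 1 -1; 0 0 1]
T5·…·T1 = [-1 1 5; 0 1 -1; 0 0 1]
T6·…·T1 = [4/5 -7/5 -17/5; -3/5 -1/5 19/5; 0 0 1]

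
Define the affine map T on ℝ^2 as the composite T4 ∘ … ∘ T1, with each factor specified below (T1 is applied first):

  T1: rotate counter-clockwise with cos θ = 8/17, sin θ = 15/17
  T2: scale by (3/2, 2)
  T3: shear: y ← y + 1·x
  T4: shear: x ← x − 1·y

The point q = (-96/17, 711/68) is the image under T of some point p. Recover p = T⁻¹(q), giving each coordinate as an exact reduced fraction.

T1 = [8/17 -15/17 0; 15/17 8/17 0; 0 0 1]
T2·T1 = [12/17 -45/34 0; 30/17 16/17 0; 0 0 1]
T3·…·T1 = [12/17 -45/34 0; 42/17 -13/34 0; 0 0 1]
T4·…·T1 = [-30/17 -16/17 0; 42/17 -13/34 0; 0 0 1]
det M = 3; M⁻¹ = [-13/102 16/51 0; -14/17 -10/17 0; 0 0 1]
M⁻¹ · (-96/17, 711/68)ᵀ = (4, -3/2)ᵀ

p = (4, -3/2)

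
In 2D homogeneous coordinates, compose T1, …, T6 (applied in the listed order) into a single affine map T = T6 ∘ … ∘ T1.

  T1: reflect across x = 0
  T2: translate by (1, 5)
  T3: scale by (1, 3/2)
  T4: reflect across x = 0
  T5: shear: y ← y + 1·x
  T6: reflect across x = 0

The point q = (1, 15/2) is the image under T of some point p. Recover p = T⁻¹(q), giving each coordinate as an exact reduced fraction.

p = (0, 2/3)

T1 = [-1 0 0; 0 1 0; 0 0 1]
T2·T1 = [-1 0 1; 0 1 5; 0 0 1]
T3·…·T1 = [-1 0 1; 0 3/2 15/2; 0 0 1]
T4·…·T1 = [1 0 -1; 0 3/2 15/2; 0 0 1]
T5·…·T1 = [1 0 -1; 1 3/2 13/2; 0 0 1]
T6·…·T1 = [-1 0 1; 1 3/2 13/2; 0 0 1]
det M = -3/2; M⁻¹ = [-1 0 1; 2/3 2/3 -5; 0 0 1]
M⁻¹ · (1, 15/2)ᵀ = (0, 2/3)ᵀ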